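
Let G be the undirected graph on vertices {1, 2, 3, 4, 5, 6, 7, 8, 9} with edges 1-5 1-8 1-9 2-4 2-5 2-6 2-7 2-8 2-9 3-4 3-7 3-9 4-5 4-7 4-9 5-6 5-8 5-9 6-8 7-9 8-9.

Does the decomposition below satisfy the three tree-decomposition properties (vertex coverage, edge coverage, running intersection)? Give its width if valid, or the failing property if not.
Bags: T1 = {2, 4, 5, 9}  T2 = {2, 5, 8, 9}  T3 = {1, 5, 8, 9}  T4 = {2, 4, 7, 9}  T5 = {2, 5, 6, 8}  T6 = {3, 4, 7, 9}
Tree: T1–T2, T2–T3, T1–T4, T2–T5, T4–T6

Vertex coverage: the bags together contain {1, 2, 3, 4, 5, 6, 7, 8, 9}, the full vertex set. Edge coverage: each edge of G has both endpoints in at least one bag. Running intersection: for every vertex, the bags containing it form a connected subtree. All three properties hold, so this is a valid tree decomposition of width max|bag| − 1 = 3, and hence tw(G) ≤ 3.

Yes; width 3.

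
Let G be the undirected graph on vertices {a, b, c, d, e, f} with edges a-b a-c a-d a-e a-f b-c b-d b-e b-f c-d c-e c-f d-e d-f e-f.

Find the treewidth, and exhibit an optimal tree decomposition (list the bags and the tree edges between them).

Treewidth 5.
One optimal decomposition is:
Bags: B1 = {a, b, c, d, e, f}
Tree: (single bag)

A single bag containing all 6 vertices is trivially a valid decomposition of width 5. Conversely, {a, b, c, d, e, f} is a clique of size 6, and the vertices of any clique must share a bag in every tree decomposition; so some bag has ≥ 6 vertices and tw(G) ≥ 5. Therefore the treewidth is 5.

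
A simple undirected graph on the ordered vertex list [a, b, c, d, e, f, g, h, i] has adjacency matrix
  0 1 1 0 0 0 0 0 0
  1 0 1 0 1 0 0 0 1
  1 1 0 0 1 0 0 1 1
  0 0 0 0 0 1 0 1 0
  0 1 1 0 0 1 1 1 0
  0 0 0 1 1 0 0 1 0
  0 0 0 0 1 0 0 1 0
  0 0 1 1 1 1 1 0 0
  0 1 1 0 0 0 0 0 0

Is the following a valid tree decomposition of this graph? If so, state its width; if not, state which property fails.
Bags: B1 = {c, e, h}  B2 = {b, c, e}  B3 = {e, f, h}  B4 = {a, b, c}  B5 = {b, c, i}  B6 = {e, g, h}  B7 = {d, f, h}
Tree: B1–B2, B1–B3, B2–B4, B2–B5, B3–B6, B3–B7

Vertex coverage: the bags together contain {a, b, c, d, e, f, g, h, i}, the full vertex set. Edge coverage: each edge of G has both endpoints in at least one bag. Running intersection: for every vertex, the bags containing it form a connected subtree. All three properties hold, so this is a valid tree decomposition of width max|bag| − 1 = 2, and hence tw(G) ≤ 2.

Yes; width 2.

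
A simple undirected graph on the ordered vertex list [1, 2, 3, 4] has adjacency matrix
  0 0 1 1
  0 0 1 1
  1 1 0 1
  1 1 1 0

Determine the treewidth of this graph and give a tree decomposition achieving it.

Every bag has size at most 3, so the width is 3 − 1 = 2 and tw(G) ≤ 2. Conversely, {1, 3, 4} is a clique of size 3, and the vertices of any clique must share a bag in every tree decomposition; so some bag has ≥ 3 vertices and tw(G) ≥ 2. Combining the bounds, tw(G) = 2.

Treewidth 2.
Bags: B1 = {2, 3, 4}  B2 = {1, 3, 4}
Tree: B1–B2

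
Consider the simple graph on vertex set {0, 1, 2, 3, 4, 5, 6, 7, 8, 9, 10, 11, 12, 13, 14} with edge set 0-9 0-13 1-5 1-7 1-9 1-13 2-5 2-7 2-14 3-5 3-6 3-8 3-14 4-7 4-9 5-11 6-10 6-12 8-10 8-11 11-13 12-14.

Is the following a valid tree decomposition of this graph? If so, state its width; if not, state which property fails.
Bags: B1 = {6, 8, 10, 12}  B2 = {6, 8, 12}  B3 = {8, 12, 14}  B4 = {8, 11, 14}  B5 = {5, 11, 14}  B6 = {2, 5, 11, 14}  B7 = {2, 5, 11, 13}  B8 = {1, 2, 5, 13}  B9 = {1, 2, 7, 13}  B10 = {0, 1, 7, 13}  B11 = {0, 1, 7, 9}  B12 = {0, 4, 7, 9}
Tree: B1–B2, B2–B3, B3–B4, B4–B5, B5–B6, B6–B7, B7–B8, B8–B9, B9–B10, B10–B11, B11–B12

No — vertex 3 appears in no bag.

A tree decomposition must satisfy three properties: every vertex lies in some bag; for every edge, both endpoints lie together in some bag; and for every vertex, the bags containing it form a connected subtree. Here vertex 3 appears in no bag, so the decomposition is invalid.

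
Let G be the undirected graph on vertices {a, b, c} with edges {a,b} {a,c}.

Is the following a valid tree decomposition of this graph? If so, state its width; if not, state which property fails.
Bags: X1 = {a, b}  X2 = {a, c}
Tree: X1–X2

Checking the three conditions: (i) the bags cover all of {a, b, c}; (ii) for each edge, some bag contains both endpoints; (iii) the bags containing any fixed vertex form a subtree. All hold, so the decomposition is valid with width 2 − 1 = 1.

Yes; width 1.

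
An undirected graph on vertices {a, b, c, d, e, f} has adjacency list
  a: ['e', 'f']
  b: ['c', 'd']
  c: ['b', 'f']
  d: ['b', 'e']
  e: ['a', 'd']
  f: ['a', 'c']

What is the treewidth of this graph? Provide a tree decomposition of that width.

Treewidth 2.
One optimal decomposition is:
Bags: B1 = {b, c, f}  B2 = {b, d, f}  B3 = {d, e, f}  B4 = {a, e, f}
Tree: B1–B2, B2–B3, B3–B4

Every bag has size at most 3, so the width is 3 − 1 = 2 and tw(G) ≤ 2. Since f–c–b–d–e–a–f is a cycle in G, G is not acyclic. Forests are exactly the graphs of treewidth ≤ 1, so tw(G) ≥ 2. Combining the bounds, tw(G) = 2.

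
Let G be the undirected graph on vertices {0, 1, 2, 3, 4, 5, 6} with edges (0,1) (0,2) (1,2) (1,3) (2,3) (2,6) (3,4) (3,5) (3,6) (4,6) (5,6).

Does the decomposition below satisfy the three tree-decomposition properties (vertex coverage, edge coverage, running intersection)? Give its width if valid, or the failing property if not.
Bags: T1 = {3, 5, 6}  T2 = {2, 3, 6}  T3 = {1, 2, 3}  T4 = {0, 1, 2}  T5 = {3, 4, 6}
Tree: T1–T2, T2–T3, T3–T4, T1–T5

Vertex coverage: the bags together contain {0, 1, 2, 3, 4, 5, 6}, the full vertex set. Edge coverage: each edge of G has both endpoints in at least one bag. Running intersection: for every vertex, the bags containing it form a connected subtree. All three properties hold, so this is a valid tree decomposition of width max|bag| − 1 = 2, and hence tw(G) ≤ 2.

Yes; width 2.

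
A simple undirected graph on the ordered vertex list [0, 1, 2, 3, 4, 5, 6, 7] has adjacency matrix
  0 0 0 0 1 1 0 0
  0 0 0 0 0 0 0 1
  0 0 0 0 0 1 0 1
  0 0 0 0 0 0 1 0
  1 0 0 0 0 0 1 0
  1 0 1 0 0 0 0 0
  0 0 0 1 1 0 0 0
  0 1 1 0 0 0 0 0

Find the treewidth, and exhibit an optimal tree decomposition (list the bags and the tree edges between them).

Each bag holds 2 vertices, so the decomposition has width 1, which upper-bounds the treewidth. Since G has at least one edge (e.g. 3–6), it is not an edgeless graph, so tw(G) ≥ 1. Hence tw(G) = 1 exactly.

Treewidth 1.
Bags: B1 = {3, 6}  B2 = {4, 6}  B3 = {0, 4}  B4 = {0, 5}  B5 = {2, 5}  B6 = {2, 7}  B7 = {1, 7}
Tree: B1–B2, B2–B3, B3–B4, B4–B5, B5–B6, B6–B7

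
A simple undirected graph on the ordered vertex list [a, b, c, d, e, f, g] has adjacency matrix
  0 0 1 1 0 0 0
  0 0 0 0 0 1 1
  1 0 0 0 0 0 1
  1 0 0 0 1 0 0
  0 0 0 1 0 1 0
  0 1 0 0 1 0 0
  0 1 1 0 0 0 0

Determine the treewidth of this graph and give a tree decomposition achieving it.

Treewidth 2.
One such decomposition:
Bags: B1 = {b, f, g}  B2 = {e, f, g}  B3 = {d, e, g}  B4 = {a, d, g}  B5 = {a, c, g}
Tree: B1–B2, B2–B3, B3–B4, B4–B5

The largest bag has 3 vertices, giving width 2; this decomposition certifies tw(G) ≤ 2. For the lower bound, G contains the cycle g–b–f–e–d–a–c–g, so G is not a forest; only forests have treewidth ≤ 1, hence tw(G) ≥ 2. Combining the bounds, tw(G) = 2.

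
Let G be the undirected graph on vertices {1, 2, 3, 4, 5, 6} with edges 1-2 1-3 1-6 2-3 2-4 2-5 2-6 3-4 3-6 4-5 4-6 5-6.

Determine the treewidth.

A width-3 tree decomposition is:
Bags: B1 = {2, 3, 4, 6}  B2 = {2, 4, 5, 6}  B3 = {1, 2, 3, 6}
Tree: B1–B2, B1–B3
Each bag holds 4 vertices, so the decomposition has width 3, which upper-bounds the treewidth. Conversely, {1, 2, 3, 6} is a clique of size 4, and the vertices of any clique must share a bag in every tree decomposition; so some bag has ≥ 4 vertices and tw(G) ≥ 3. Combining the bounds, tw(G) = 3.

3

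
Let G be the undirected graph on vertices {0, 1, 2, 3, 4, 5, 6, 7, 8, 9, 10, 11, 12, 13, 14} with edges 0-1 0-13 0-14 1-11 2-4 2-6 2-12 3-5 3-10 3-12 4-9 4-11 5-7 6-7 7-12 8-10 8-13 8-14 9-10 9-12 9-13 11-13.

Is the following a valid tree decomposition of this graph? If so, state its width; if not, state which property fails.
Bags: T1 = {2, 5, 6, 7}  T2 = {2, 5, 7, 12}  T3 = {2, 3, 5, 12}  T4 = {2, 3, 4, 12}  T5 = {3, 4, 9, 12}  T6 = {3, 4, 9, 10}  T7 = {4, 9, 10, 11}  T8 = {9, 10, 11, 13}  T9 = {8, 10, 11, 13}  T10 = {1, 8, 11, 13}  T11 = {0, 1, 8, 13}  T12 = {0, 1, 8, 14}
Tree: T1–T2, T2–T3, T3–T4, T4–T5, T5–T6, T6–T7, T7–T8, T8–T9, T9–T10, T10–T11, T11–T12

Every vertex of G appears in some bag (union = {0, 1, 2, 3, 4, 5, 6, 7, 8, 9, 10, 11, 12, 13, 14}); every edge is covered by a bag; and for each vertex v the set of bags containing v is connected in the bag tree. The decomposition is therefore valid. The largest bag has 4 vertices, so the width is 3.

Yes; width 3.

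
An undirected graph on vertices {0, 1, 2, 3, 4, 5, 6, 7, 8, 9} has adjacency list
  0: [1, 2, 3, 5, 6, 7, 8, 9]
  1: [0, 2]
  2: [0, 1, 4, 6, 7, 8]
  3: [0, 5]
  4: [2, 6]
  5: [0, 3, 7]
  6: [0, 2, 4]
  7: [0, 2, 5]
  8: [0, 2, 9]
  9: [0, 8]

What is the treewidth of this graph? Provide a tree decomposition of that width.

Treewidth 2.
One optimal decomposition is:
Bags: B1 = {0, 2, 8}  B2 = {0, 2, 7}  B3 = {0, 5, 7}  B4 = {0, 8, 9}  B5 = {0, 1, 2}  B6 = {0, 2, 6}  B7 = {0, 3, 5}  B8 = {2, 4, 6}
Tree: B1–B2, B2–B3, B1–B4, B1–B5, B5–B6, B3–B7, B6–B8

Every bag has size at most 3, so the width is 3 − 1 = 2 and tw(G) ≤ 2. On the other hand G contains the 3-clique {0, 8, 9}. A clique must lie in a single bag of any decomposition, so no decomposition can have width below 2. Combining the bounds, tw(G) = 2.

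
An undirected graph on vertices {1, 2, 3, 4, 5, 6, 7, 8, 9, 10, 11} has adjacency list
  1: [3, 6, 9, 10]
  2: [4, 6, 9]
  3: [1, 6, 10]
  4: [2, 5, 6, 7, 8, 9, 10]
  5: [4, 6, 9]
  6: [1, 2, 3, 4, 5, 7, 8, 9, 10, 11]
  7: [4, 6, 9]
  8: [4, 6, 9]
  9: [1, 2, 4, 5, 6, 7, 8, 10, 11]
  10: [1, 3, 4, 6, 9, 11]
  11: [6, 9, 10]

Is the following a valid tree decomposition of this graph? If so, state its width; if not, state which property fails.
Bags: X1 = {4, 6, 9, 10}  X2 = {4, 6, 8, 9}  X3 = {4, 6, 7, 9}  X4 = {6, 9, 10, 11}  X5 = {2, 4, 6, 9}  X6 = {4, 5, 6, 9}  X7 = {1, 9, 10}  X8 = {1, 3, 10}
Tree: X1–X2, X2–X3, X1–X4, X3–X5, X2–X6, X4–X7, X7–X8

A tree decomposition must satisfy three properties: every vertex lies in some bag; for every edge, both endpoints lie together in some bag; and for every vertex, the bags containing it form a connected subtree. Here edge (6,1) lies in no bag, so the decomposition is invalid.

No — edge (6,1) lies in no bag.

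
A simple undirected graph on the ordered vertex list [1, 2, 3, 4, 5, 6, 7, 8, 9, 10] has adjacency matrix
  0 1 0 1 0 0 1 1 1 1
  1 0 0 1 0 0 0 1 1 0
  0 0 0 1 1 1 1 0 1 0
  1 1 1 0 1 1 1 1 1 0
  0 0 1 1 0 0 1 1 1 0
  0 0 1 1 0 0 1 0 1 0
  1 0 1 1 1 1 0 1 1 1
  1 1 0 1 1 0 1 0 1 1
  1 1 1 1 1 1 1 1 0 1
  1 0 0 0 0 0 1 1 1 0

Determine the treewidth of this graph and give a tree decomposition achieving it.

Every bag has size at most 5, so the width is 5 − 1 = 4 and tw(G) ≤ 4. Conversely, {1, 7, 8, 9, 10} is a clique of size 5, and the vertices of any clique must share a bag in every tree decomposition; so some bag has ≥ 5 vertices and tw(G) ≥ 4. Combining the bounds, tw(G) = 4.

Treewidth 4.
One such decomposition:
Bags: B1 = {1, 4, 7, 8, 9}  B2 = {4, 5, 7, 8, 9}  B3 = {3, 4, 5, 7, 9}  B4 = {1, 7, 8, 9, 10}  B5 = {1, 2, 4, 8, 9}  B6 = {3, 4, 6, 7, 9}
Tree: B1–B2, B2–B3, B1–B4, B1–B5, B3–B6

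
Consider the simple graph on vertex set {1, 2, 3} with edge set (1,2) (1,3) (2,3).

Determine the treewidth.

A width-2 tree decomposition is:
Bags: B1 = {1, 2, 3}
Tree: (single bag)
With just one bag of size 3, the width is 3 − 1 = 2, so tw(G) ≤ 2. For the lower bound, the 3 vertices {1, 2, 3} are pairwise adjacent, and any tree decomposition puts a clique entirely inside one bag — forcing width ≥ 2. Therefore the treewidth is 2.

2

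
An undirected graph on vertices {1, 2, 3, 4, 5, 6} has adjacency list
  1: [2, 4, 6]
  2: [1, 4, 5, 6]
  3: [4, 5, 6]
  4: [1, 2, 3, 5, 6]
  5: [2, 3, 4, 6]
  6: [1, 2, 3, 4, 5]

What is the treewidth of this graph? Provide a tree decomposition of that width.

Treewidth 3.
One optimal decomposition is:
Bags: B1 = {2, 4, 5, 6}  B2 = {3, 4, 5, 6}  B3 = {1, 2, 4, 6}
Tree: B1–B2, B1–B3

The largest bag has 4 vertices, giving width 3; this decomposition certifies tw(G) ≤ 3. On the other hand G contains the 4-clique {1, 2, 4, 6}. A clique must lie in a single bag of any decomposition, so no decomposition can have width below 3. Therefore the treewidth is 3.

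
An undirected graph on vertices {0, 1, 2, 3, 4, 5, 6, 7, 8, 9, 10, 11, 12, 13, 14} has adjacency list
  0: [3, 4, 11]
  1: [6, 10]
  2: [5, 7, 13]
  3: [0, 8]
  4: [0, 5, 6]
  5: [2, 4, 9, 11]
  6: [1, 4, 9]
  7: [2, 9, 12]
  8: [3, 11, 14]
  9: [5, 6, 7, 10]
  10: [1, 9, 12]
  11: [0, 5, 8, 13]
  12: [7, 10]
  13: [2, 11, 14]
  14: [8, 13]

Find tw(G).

3

A width-3 tree decomposition is:
Bags: B1 = {1, 6, 10, 12}  B2 = {6, 9, 10, 12}  B3 = {6, 7, 9, 12}  B4 = {4, 6, 7, 9}  B5 = {4, 5, 7, 9}  B6 = {2, 4, 5, 7}  B7 = {0, 2, 4, 5}  B8 = {0, 2, 5, 11}  B9 = {0, 2, 11, 13}  B10 = {0, 3, 11, 13}  B11 = {3, 8, 11, 13}  B12 = {3, 8, 13, 14}
Tree: B1–B2, B2–B3, B3–B4, B4–B5, B5–B6, B6–B7, B7–B8, B8–B9, B9–B10, B10–B11, B11–B12
Each bag holds 4 vertices, so the decomposition has width 3, which upper-bounds the treewidth. For the lower bound: the 4 vertex sets {1,10,12}, {6}, {9}, {2,4,5,7} are disjoint, each induces a connected subgraph, and every pair is joined by at least one edge of G. Contracting each set to a single vertex therefore yields K_{4} as a minor, and since treewidth is minor-monotone, tw(G) ≥ tw(K_{4}) = 3. Hence tw(G) = 3 exactly.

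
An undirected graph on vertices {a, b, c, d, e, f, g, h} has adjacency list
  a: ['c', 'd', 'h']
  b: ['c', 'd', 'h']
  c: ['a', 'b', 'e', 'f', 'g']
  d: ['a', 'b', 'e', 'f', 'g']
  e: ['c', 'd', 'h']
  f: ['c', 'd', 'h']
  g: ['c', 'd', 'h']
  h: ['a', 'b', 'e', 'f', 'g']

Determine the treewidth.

3

A width-3 tree decomposition is:
Bags: B1 = {c, d, f, h}  B2 = {c, d, e, h}  B3 = {b, c, d, h}  B4 = {a, c, d, h}  B5 = {c, d, g, h}
Tree: B1–B2, B2–B3, B3–B4, B4–B5
The largest bag has 4 vertices, giving width 3; this decomposition certifies tw(G) ≤ 3. For the lower bound: the 4 vertex sets {c,f}, {d,e}, {h}, {b} are disjoint, each induces a connected subgraph, and every pair is joined by at least one edge of G. Contracting each set to a single vertex therefore yields K_{4} as a minor, and since treewidth is minor-monotone, tw(G) ≥ tw(K_{4}) = 3. Therefore the treewidth is 3.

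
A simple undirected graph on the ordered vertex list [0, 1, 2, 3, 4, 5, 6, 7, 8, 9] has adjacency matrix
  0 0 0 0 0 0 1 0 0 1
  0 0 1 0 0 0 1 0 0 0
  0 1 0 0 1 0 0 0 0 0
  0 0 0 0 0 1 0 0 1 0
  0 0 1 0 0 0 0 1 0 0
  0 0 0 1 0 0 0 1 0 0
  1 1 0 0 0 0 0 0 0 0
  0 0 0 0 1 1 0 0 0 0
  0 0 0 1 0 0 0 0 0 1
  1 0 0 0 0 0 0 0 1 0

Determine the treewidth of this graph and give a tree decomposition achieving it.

Treewidth 2.
Bags: B1 = {3, 5, 7}  B2 = {3, 4, 7}  B3 = {2, 3, 4}  B4 = {1, 2, 3}  B5 = {1, 3, 6}  B6 = {0, 3, 6}  B7 = {0, 3, 9}  B8 = {3, 8, 9}
Tree: B1–B2, B2–B3, B3–B4, B4–B5, B5–B6, B6–B7, B7–B8

The largest bag has 3 vertices, giving width 2; this decomposition certifies tw(G) ≤ 2. The edges 3–5–7–4–2–1–6–0–9–8–3 form a cycle, so G is not a tree and its treewidth is at least 2. Therefore the treewidth is 2.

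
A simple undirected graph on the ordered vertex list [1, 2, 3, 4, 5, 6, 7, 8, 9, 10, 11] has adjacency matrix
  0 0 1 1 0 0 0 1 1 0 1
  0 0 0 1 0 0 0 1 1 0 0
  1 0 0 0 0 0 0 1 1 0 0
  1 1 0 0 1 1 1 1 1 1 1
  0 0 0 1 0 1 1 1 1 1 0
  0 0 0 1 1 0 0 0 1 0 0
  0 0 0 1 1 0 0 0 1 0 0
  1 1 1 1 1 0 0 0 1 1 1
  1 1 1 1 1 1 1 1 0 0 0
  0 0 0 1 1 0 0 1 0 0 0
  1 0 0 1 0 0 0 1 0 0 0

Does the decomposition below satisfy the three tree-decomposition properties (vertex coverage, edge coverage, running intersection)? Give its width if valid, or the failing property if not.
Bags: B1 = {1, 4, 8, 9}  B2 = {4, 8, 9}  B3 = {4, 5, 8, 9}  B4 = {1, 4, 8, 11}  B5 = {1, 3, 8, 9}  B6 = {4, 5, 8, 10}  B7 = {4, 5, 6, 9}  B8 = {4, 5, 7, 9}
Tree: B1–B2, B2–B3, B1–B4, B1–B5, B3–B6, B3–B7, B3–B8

No — vertex 2 appears in no bag.

A tree decomposition must satisfy three properties: every vertex lies in some bag; for every edge, both endpoints lie together in some bag; and for every vertex, the bags containing it form a connected subtree. Here vertex 2 appears in no bag, so the decomposition is invalid.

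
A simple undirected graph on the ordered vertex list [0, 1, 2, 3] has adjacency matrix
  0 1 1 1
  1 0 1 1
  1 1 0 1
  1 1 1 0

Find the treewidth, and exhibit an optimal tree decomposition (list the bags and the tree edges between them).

With just one bag of size 4, the width is 4 − 1 = 3, so tw(G) ≤ 3. For the lower bound, the 4 vertices {0, 1, 2, 3} are pairwise adjacent, and any tree decomposition puts a clique entirely inside one bag — forcing width ≥ 3. Hence tw(G) = 3 exactly.

Treewidth 3.
One optimal decomposition is:
Bags: B1 = {0, 1, 2, 3}
Tree: (single bag)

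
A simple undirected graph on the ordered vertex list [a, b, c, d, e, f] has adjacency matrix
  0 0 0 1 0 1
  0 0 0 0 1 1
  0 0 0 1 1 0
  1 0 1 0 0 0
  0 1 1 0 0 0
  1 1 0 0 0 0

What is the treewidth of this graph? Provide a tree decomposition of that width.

Each bag holds 3 vertices, so the decomposition has width 2, which upper-bounds the treewidth. For the lower bound, G contains the cycle c–d–a–f–b–e–c, so G is not a forest; only forests have treewidth ≤ 1, hence tw(G) ≥ 2. The upper and lower bounds meet at 2, so that is the treewidth.

Treewidth 2.
One optimal decomposition is:
Bags: B1 = {a, c, d}  B2 = {a, c, f}  B3 = {b, c, f}  B4 = {b, c, e}
Tree: B1–B2, B2–B3, B3–B4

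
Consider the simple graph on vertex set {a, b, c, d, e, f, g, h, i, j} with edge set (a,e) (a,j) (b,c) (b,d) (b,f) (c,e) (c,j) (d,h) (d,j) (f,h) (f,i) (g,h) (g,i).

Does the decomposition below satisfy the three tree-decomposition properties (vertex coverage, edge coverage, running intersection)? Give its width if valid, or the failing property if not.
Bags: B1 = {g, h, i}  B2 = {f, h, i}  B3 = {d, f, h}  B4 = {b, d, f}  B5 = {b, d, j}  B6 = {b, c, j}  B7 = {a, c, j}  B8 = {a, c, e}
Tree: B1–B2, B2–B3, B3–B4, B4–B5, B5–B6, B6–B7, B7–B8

Yes; width 2.

Checking the three conditions: (i) the bags cover all of {a, b, c, d, e, f, g, h, i, j}; (ii) for each edge, some bag contains both endpoints; (iii) the bags containing any fixed vertex form a subtree. All hold, so the decomposition is valid with width 3 − 1 = 2.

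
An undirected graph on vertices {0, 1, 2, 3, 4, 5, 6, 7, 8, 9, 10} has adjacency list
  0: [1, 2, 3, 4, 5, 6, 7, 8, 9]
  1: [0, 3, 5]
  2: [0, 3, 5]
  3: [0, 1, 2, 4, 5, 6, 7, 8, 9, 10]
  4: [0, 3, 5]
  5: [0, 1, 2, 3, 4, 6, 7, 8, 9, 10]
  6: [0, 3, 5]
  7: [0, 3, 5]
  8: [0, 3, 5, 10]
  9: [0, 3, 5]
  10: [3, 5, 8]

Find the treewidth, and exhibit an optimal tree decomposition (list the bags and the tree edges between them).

Every bag has size at most 4, so the width is 4 − 1 = 3 and tw(G) ≤ 3. For the lower bound, the 4 vertices {0, 1, 3, 5} are pairwise adjacent, and any tree decomposition puts a clique entirely inside one bag — forcing width ≥ 3. Combining the bounds, tw(G) = 3.

Treewidth 3.
One such decomposition:
Bags: B1 = {0, 3, 4, 5}  B2 = {0, 3, 5, 6}  B3 = {0, 1, 3, 5}  B4 = {0, 3, 5, 7}  B5 = {0, 3, 5, 9}  B6 = {0, 3, 5, 8}  B7 = {3, 5, 8, 10}  B8 = {0, 2, 3, 5}
Tree: B1–B2, B2–B3, B3–B4, B2–B5, B4–B6, B6–B7, B1–B8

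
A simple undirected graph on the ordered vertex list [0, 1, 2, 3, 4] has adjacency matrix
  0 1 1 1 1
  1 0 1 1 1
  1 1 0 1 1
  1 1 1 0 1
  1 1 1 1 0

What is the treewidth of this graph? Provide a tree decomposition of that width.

Treewidth 4.
One optimal decomposition is:
Bags: B1 = {0, 1, 2, 3, 4}
Tree: (single bag)

A single bag containing all 5 vertices is trivially a valid decomposition of width 4. Conversely, {0, 1, 2, 3, 4} is a clique of size 5, and the vertices of any clique must share a bag in every tree decomposition; so some bag has ≥ 5 vertices and tw(G) ≥ 4. Therefore the treewidth is 4.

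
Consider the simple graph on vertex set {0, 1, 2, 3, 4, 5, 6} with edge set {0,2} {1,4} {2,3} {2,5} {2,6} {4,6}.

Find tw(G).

1

A width-1 tree decomposition is:
Bags: B1 = {1, 4}  B2 = {4, 6}  B3 = {2, 6}  B4 = {2, 3}  B5 = {2, 5}  B6 = {0, 2}
Tree: B1–B2, B2–B3, B3–B4, B3–B5, B3–B6
Each bag holds 2 vertices, so the decomposition has width 1, which upper-bounds the treewidth. Since G has at least one edge (e.g. 1–4), it is not an edgeless graph, so tw(G) ≥ 1. Combining the bounds, tw(G) = 1.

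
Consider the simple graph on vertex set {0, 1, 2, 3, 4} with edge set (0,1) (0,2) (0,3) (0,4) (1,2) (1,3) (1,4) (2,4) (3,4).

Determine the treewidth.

A width-3 tree decomposition is:
Bags: B1 = {0, 1, 2, 4}  B2 = {0, 1, 3, 4}
Tree: B1–B2
Every bag has size at most 4, so the width is 4 − 1 = 3 and tw(G) ≤ 3. For the lower bound, the 4 vertices {0, 1, 2, 4} are pairwise adjacent, and any tree decomposition puts a clique entirely inside one bag — forcing width ≥ 3. Therefore the treewidth is 3.

3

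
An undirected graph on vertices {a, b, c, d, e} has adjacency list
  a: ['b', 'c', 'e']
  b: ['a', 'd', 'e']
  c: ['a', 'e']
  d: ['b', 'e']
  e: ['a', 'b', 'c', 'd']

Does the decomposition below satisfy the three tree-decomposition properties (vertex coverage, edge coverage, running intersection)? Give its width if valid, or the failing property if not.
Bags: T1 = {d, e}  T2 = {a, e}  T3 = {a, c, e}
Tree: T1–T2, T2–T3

A tree decomposition must satisfy three properties: every vertex lies in some bag; for every edge, both endpoints lie together in some bag; and for every vertex, the bags containing it form a connected subtree. Here vertex b appears in no bag, so the decomposition is invalid.

No — vertex b appears in no bag.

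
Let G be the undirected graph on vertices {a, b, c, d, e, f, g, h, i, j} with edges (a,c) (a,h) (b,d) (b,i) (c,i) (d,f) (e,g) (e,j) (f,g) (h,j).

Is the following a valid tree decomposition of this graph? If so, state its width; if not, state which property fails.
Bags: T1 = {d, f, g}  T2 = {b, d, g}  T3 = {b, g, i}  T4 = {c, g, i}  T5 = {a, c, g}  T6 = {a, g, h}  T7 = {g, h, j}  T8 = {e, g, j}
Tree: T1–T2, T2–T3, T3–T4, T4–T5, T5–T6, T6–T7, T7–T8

Every vertex of G appears in some bag (union = {a, b, c, d, e, f, g, h, i, j}); every edge is covered by a bag; and for each vertex v the set of bags containing v is connected in the bag tree. The decomposition is therefore valid. The largest bag has 3 vertices, so the width is 2.

Yes; width 2.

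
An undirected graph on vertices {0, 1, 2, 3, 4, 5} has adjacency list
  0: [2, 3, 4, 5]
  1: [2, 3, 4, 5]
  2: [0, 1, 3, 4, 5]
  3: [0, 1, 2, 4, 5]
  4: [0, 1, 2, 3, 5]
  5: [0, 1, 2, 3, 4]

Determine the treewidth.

A width-4 tree decomposition is:
Bags: B1 = {1, 2, 3, 4, 5}  B2 = {0, 2, 3, 4, 5}
Tree: B1–B2
The largest bag has 5 vertices, giving width 4; this decomposition certifies tw(G) ≤ 4. For the lower bound, the 5 vertices {0, 2, 3, 4, 5} are pairwise adjacent, and any tree decomposition puts a clique entirely inside one bag — forcing width ≥ 4. Therefore the treewidth is 4.

4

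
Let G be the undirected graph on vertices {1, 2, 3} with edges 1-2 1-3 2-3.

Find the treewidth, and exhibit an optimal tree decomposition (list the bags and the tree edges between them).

Treewidth 2.
One optimal decomposition is:
Bags: B1 = {1, 2, 3}
Tree: (single bag)

With just one bag of size 3, the width is 3 − 1 = 2, so tw(G) ≤ 2. On the other hand G contains the 3-clique {1, 2, 3}. A clique must lie in a single bag of any decomposition, so no decomposition can have width below 2. Hence tw(G) = 2 exactly.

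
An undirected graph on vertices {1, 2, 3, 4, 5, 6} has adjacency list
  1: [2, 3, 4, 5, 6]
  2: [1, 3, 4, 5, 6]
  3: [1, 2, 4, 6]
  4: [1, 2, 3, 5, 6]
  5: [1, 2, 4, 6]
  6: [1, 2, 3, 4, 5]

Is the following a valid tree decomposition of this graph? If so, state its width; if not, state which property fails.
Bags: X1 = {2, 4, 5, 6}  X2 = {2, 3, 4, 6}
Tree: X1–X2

A tree decomposition must satisfy three properties: every vertex lies in some bag; for every edge, both endpoints lie together in some bag; and for every vertex, the bags containing it form a connected subtree. Here vertex 1 appears in no bag, so the decomposition is invalid.

No — vertex 1 appears in no bag.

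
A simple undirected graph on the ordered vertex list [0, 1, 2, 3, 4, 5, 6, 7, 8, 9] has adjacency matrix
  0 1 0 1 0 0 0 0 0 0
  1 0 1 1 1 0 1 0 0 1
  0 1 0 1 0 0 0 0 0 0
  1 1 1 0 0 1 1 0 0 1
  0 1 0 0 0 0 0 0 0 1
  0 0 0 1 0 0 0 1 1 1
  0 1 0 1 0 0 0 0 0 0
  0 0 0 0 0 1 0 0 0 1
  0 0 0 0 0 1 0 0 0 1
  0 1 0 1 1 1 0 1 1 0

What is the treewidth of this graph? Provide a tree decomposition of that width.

Each bag holds 3 vertices, so the decomposition has width 2, which upper-bounds the treewidth. Conversely, {5, 8, 9} is a clique of size 3, and the vertices of any clique must share a bag in every tree decomposition; so some bag has ≥ 3 vertices and tw(G) ≥ 2. The upper and lower bounds meet at 2, so that is the treewidth.

Treewidth 2.
Bags: B1 = {1, 3, 9}  B2 = {3, 5, 9}  B3 = {1, 2, 3}  B4 = {5, 8, 9}  B5 = {0, 1, 3}  B6 = {5, 7, 9}  B7 = {1, 3, 6}  B8 = {1, 4, 9}
Tree: B1–B2, B1–B3, B2–B4, B1–B5, B4–B6, B1–B7, B1–B8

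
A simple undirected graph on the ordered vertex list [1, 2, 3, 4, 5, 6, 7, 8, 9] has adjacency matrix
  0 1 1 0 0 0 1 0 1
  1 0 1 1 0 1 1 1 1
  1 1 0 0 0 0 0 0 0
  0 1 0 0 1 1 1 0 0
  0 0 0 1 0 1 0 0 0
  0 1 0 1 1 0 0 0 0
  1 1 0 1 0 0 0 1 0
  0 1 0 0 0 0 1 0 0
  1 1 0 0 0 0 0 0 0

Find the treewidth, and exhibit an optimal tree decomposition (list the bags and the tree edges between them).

Every bag has size at most 3, so the width is 3 − 1 = 2 and tw(G) ≤ 2. On the other hand G contains the 3-clique {2, 7, 8}. A clique must lie in a single bag of any decomposition, so no decomposition can have width below 2. Therefore the treewidth is 2.

Treewidth 2.
One such decomposition:
Bags: B1 = {1, 2, 7}  B2 = {2, 7, 8}  B3 = {2, 4, 7}  B4 = {1, 2, 9}  B5 = {2, 4, 6}  B6 = {4, 5, 6}  B7 = {1, 2, 3}
Tree: B1–B2, B1–B3, B1–B4, B3–B5, B5–B6, B1–B7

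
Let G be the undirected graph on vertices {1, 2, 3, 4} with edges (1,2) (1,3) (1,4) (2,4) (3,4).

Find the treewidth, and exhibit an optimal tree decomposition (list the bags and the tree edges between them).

The largest bag has 3 vertices, giving width 2; this decomposition certifies tw(G) ≤ 2. For the lower bound, the 3 vertices {1, 2, 4} are pairwise adjacent, and any tree decomposition puts a clique entirely inside one bag — forcing width ≥ 2. Therefore the treewidth is 2.

Treewidth 2.
One optimal decomposition is:
Bags: B1 = {1, 2, 4}  B2 = {1, 3, 4}
Tree: B1–B2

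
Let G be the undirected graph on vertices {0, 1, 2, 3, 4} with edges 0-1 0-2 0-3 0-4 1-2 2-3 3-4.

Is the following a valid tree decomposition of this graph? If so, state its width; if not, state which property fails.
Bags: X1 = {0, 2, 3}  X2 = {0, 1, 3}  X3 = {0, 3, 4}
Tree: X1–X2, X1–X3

No — edge (2,1) lies in no bag.

A tree decomposition must satisfy three properties: every vertex lies in some bag; for every edge, both endpoints lie together in some bag; and for every vertex, the bags containing it form a connected subtree. Here edge (2,1) lies in no bag, so the decomposition is invalid.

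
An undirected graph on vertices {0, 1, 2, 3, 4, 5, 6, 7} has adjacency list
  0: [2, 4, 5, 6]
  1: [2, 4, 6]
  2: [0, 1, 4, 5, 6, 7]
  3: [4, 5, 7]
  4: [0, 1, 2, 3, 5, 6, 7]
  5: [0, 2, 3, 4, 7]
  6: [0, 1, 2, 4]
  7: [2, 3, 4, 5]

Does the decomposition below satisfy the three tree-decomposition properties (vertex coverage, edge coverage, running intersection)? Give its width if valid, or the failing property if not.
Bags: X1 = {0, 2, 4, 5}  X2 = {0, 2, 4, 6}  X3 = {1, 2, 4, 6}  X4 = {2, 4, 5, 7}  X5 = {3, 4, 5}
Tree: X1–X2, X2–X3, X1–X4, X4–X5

No — edge (7,3) lies in no bag.

A tree decomposition must satisfy three properties: every vertex lies in some bag; for every edge, both endpoints lie together in some bag; and for every vertex, the bags containing it form a connected subtree. Here edge (7,3) lies in no bag, so the decomposition is invalid.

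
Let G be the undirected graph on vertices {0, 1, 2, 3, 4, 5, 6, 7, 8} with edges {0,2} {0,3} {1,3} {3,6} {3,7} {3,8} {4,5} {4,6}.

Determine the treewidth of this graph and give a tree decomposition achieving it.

Every bag has size at most 2, so the width is 2 − 1 = 1 and tw(G) ≤ 1. Since G has at least one edge (e.g. 7–3), it is not an edgeless graph, so tw(G) ≥ 1. Therefore the treewidth is 1.

Treewidth 1.
Bags: B1 = {3, 7}  B2 = {3, 6}  B3 = {1, 3}  B4 = {4, 6}  B5 = {3, 8}  B6 = {4, 5}  B7 = {0, 3}  B8 = {0, 2}
Tree: B1–B2, B2–B3, B2–B4, B3–B5, B4–B6, B2–B7, B7–B8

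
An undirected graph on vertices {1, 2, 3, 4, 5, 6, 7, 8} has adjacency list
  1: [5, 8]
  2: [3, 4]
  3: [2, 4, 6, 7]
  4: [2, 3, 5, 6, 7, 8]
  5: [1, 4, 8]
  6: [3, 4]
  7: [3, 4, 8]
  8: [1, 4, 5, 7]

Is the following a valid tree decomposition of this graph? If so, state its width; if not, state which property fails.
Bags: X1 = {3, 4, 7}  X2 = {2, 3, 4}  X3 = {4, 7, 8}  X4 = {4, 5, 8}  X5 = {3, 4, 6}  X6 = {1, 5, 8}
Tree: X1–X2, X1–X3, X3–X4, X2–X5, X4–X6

Yes; width 2.

Vertex coverage: the bags together contain {1, 2, 3, 4, 5, 6, 7, 8}, the full vertex set. Edge coverage: each edge of G has both endpoints in at least one bag. Running intersection: for every vertex, the bags containing it form a connected subtree. All three properties hold, so this is a valid tree decomposition of width max|bag| − 1 = 2, and hence tw(G) ≤ 2.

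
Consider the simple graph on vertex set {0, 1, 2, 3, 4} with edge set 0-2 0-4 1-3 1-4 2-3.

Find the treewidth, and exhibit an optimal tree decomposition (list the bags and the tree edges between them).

Each bag holds 3 vertices, so the decomposition has width 2, which upper-bounds the treewidth. Since 3–1–4–0–2–3 is a cycle in G, G is not acyclic. Forests are exactly the graphs of treewidth ≤ 1, so tw(G) ≥ 2. Therefore the treewidth is 2.

Treewidth 2.
Bags: B1 = {1, 3, 4}  B2 = {0, 3, 4}  B3 = {0, 2, 3}
Tree: B1–B2, B2–B3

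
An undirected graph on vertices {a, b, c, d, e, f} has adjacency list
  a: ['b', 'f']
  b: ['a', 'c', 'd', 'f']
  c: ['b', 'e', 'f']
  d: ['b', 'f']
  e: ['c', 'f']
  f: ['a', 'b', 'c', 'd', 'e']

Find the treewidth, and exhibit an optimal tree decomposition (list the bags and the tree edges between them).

The largest bag has 3 vertices, giving width 2; this decomposition certifies tw(G) ≤ 2. On the other hand G contains the 3-clique {c, e, f}. A clique must lie in a single bag of any decomposition, so no decomposition can have width below 2. The upper and lower bounds meet at 2, so that is the treewidth.

Treewidth 2.
Bags: B1 = {a, b, f}  B2 = {b, d, f}  B3 = {b, c, f}  B4 = {c, e, f}
Tree: B1–B2, B2–B3, B3–B4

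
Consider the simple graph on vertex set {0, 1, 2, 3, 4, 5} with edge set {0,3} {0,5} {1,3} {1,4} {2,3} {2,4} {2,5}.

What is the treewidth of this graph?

A width-2 tree decomposition is:
Bags: B1 = {0, 3, 5}  B2 = {2, 3, 5}  B3 = {1, 2, 3}  B4 = {1, 2, 4}
Tree: B1–B2, B2–B3, B3–B4
The largest bag has 3 vertices, giving width 2; this decomposition certifies tw(G) ≤ 2. The edges 0–5–2–3–0 form a cycle, so G is not a tree and its treewidth is at least 2. Hence tw(G) = 2 exactly.

2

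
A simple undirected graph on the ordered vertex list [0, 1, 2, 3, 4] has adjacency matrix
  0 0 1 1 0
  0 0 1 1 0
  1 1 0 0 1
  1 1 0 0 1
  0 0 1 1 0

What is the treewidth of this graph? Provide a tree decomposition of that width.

Every bag has size at most 3, so the width is 3 − 1 = 2 and tw(G) ≤ 2. For the lower bound, G contains the cycle 2–4–3–0–2, so G is not a forest; only forests have treewidth ≤ 1, hence tw(G) ≥ 2. Hence tw(G) = 2 exactly.

Treewidth 2.
One optimal decomposition is:
Bags: B1 = {2, 3, 4}  B2 = {0, 2, 3}  B3 = {1, 2, 3}
Tree: B1–B2, B2–B3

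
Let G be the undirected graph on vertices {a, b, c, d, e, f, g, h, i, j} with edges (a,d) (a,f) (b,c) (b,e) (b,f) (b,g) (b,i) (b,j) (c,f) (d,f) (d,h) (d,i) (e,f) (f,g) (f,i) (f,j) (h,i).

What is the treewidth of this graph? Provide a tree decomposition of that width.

Treewidth 2.
Bags: B1 = {d, f, i}  B2 = {b, f, i}  B3 = {b, f, g}  B4 = {d, h, i}  B5 = {a, d, f}  B6 = {b, f, j}  B7 = {b, e, f}  B8 = {b, c, f}
Tree: B1–B2, B2–B3, B1–B4, B1–B5, B3–B6, B6–B7, B2–B8

Each bag holds 3 vertices, so the decomposition has width 2, which upper-bounds the treewidth. On the other hand G contains the 3-clique {d, h, i}. A clique must lie in a single bag of any decomposition, so no decomposition can have width below 2. The upper and lower bounds meet at 2, so that is the treewidth.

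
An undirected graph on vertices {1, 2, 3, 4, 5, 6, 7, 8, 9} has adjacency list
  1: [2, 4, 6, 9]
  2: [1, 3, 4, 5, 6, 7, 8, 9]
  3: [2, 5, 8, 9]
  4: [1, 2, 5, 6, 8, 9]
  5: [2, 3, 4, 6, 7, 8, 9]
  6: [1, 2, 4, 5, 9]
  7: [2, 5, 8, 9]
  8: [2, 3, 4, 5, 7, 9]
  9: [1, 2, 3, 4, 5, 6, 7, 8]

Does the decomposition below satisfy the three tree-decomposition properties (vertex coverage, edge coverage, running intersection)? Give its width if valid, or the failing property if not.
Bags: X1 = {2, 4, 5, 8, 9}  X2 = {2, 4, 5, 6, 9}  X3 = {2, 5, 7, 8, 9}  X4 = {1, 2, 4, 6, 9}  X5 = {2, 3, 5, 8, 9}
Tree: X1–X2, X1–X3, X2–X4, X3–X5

Yes; width 4.

Checking the three conditions: (i) the bags cover all of {1, 2, 3, 4, 5, 6, 7, 8, 9}; (ii) for each edge, some bag contains both endpoints; (iii) the bags containing any fixed vertex form a subtree. All hold, so the decomposition is valid with width 5 − 1 = 4.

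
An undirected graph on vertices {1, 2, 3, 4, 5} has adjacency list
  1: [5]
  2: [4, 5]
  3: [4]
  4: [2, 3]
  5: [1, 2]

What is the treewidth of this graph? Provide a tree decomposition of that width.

Treewidth 1.
One such decomposition:
Bags: B1 = {3, 4}  B2 = {2, 4}  B3 = {2, 5}  B4 = {1, 5}
Tree: B1–B2, B2–B3, B3–B4

Every bag has size at most 2, so the width is 2 − 1 = 1 and tw(G) ≤ 1. Since G has at least one edge (e.g. 3–4), it is not an edgeless graph, so tw(G) ≥ 1. Hence tw(G) = 1 exactly.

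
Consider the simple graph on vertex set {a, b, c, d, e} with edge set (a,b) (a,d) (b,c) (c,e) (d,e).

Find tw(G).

A width-2 tree decomposition is:
Bags: B1 = {a, d, e}  B2 = {a, c, e}  B3 = {a, b, c}
Tree: B1–B2, B2–B3
Each bag holds 3 vertices, so the decomposition has width 2, which upper-bounds the treewidth. For the lower bound, G contains the cycle a–d–e–c–b–a, so G is not a forest; only forests have treewidth ≤ 1, hence tw(G) ≥ 2. Combining the bounds, tw(G) = 2.

2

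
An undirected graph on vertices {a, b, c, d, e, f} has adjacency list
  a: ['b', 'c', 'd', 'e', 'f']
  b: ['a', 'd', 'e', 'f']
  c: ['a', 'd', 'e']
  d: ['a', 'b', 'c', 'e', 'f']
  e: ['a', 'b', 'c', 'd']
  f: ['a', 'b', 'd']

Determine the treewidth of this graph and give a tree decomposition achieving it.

Each bag holds 4 vertices, so the decomposition has width 3, which upper-bounds the treewidth. For the lower bound, the 4 vertices {a, c, d, e} are pairwise adjacent, and any tree decomposition puts a clique entirely inside one bag — forcing width ≥ 3. Hence tw(G) = 3 exactly.

Treewidth 3.
Bags: B1 = {a, c, d, e}  B2 = {a, b, d, e}  B3 = {a, b, d, f}
Tree: B1–B2, B2–B3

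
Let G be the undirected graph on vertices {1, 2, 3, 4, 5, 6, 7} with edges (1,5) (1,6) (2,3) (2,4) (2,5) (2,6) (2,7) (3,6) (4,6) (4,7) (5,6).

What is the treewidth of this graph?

2

A width-2 tree decomposition is:
Bags: B1 = {2, 5, 6}  B2 = {2, 4, 6}  B3 = {2, 4, 7}  B4 = {2, 3, 6}  B5 = {1, 5, 6}
Tree: B1–B2, B2–B3, B2–B4, B1–B5
Each bag holds 3 vertices, so the decomposition has width 2, which upper-bounds the treewidth. For the lower bound, the 3 vertices {1, 5, 6} are pairwise adjacent, and any tree decomposition puts a clique entirely inside one bag — forcing width ≥ 2. Combining the bounds, tw(G) = 2.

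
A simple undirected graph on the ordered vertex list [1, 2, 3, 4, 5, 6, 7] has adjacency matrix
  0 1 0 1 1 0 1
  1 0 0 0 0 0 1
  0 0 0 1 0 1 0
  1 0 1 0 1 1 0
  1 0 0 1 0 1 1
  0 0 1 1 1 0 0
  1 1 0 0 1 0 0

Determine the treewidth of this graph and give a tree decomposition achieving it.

Treewidth 2.
One optimal decomposition is:
Bags: B1 = {1, 4, 5}  B2 = {4, 5, 6}  B3 = {1, 5, 7}  B4 = {1, 2, 7}  B5 = {3, 4, 6}
Tree: B1–B2, B1–B3, B3–B4, B2–B5

Every bag has size at most 3, so the width is 3 − 1 = 2 and tw(G) ≤ 2. On the other hand G contains the 3-clique {1, 2, 7}. A clique must lie in a single bag of any decomposition, so no decomposition can have width below 2. Combining the bounds, tw(G) = 2.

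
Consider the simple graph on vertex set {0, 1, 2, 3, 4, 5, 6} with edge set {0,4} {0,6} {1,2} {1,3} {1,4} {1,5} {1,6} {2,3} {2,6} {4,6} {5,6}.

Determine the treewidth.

2

A width-2 tree decomposition is:
Bags: B1 = {1, 2, 6}  B2 = {1, 4, 6}  B3 = {1, 5, 6}  B4 = {0, 4, 6}  B5 = {1, 2, 3}
Tree: B1–B2, B1–B3, B2–B4, B1–B5
The largest bag has 3 vertices, giving width 2; this decomposition certifies tw(G) ≤ 2. Conversely, {0, 4, 6} is a clique of size 3, and the vertices of any clique must share a bag in every tree decomposition; so some bag has ≥ 3 vertices and tw(G) ≥ 2. Hence tw(G) = 2 exactly.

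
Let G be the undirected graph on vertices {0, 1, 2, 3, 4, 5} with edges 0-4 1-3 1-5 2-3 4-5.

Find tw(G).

1

A width-1 tree decomposition is:
Bags: B1 = {0, 4}  B2 = {4, 5}  B3 = {1, 5}  B4 = {1, 3}  B5 = {2, 3}
Tree: B1–B2, B2–B3, B3–B4, B4–B5
Every bag has size at most 2, so the width is 2 − 1 = 1 and tw(G) ≤ 1. Since G has at least one edge (e.g. 0–4), it is not an edgeless graph, so tw(G) ≥ 1. Hence tw(G) = 1 exactly.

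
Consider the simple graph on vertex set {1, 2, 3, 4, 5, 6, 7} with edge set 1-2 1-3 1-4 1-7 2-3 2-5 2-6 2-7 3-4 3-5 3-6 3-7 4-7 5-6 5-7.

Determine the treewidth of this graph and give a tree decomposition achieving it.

Every bag has size at most 4, so the width is 4 − 1 = 3 and tw(G) ≤ 3. On the other hand G contains the 4-clique {1, 2, 3, 7}. A clique must lie in a single bag of any decomposition, so no decomposition can have width below 3. Hence tw(G) = 3 exactly.

Treewidth 3.
One such decomposition:
Bags: B1 = {2, 3, 5, 7}  B2 = {2, 3, 5, 6}  B3 = {1, 2, 3, 7}  B4 = {1, 3, 4, 7}
Tree: B1–B2, B1–B3, B3–B4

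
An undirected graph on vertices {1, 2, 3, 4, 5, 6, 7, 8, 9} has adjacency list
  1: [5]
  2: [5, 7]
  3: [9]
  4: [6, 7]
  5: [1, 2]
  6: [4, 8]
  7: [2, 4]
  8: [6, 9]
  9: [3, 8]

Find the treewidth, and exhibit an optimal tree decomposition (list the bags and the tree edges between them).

Each bag holds 2 vertices, so the decomposition has width 1, which upper-bounds the treewidth. Any graph with an edge has treewidth ≥ 1, and G has the edge 1–5. The upper and lower bounds meet at 1, so that is the treewidth.

Treewidth 1.
Bags: B1 = {1, 5}  B2 = {2, 5}  B3 = {2, 7}  B4 = {4, 7}  B5 = {4, 6}  B6 = {6, 8}  B7 = {8, 9}  B8 = {3, 9}
Tree: B1–B2, B2–B3, B3–B4, B4–B5, B5–B6, B6–B7, B7–B8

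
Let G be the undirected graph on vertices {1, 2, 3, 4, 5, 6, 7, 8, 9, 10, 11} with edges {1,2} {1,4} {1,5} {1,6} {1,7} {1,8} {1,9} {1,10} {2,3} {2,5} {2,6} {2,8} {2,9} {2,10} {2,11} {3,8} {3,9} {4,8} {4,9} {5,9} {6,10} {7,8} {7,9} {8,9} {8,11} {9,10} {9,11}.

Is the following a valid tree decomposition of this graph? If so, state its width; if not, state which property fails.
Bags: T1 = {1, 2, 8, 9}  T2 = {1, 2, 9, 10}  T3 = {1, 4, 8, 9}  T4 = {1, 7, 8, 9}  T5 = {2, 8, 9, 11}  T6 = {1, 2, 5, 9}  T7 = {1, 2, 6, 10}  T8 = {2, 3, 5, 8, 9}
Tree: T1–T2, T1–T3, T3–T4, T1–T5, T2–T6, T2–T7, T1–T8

A tree decomposition must satisfy three properties: every vertex lies in some bag; for every edge, both endpoints lie together in some bag; and for every vertex, the bags containing it form a connected subtree. Here bags containing vertex 5 are not connected in the tree, so the decomposition is invalid.

No — bags containing vertex 5 are not connected in the tree.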